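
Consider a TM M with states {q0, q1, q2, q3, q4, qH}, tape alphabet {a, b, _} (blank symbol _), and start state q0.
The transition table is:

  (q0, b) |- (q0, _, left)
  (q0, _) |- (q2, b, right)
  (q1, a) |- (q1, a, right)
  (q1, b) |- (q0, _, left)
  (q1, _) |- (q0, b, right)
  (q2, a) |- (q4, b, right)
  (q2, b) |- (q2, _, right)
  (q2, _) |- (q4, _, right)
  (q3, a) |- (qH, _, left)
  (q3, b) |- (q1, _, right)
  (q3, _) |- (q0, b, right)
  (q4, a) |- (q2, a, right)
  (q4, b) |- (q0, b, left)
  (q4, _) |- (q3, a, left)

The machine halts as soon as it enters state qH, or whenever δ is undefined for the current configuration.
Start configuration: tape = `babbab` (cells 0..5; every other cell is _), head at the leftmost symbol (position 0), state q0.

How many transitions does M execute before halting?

17

state=q0 head=0 tape=_[b]abbab__   (q0,b)→(q0,_,left)
state=q0 head=-1 tape=[_]_abbab__   (q0,_)→(q2,b,right)
state=q2 head=0 tape=b[_]abbab__   (q2,_)→(q4,_,right)
state=q4 head=1 tape=b_[a]bbab__   (q4,a)→(q2,a,right)
state=q2 head=2 tape=b_a[b]bab__   (q2,b)→(q2,_,right)
state=q2 head=3 tape=b_a_[b]ab__   (q2,b)→(q2,_,right)
state=q2 head=4 tape=b_a__[a]b__   (q2,a)→(q4,b,right)
state=q4 head=5 tape=b_a__b[b]__   (q4,b)→(q0,b,left)
state=q0 head=4 tape=b_a__[b]b__   (q0,b)→(q0,_,left)
state=q0 head=3 tape=b_a_[_]_b__   (q0,_)→(q2,b,right)
state=q2 head=4 tape=b_a_b[_]b__   (q2,_)→(q4,_,right)
state=q4 head=5 tape=b_a_b_[b]__   (q4,b)→(q0,b,left)
state=q0 head=4 tape=b_a_b[_]b__   (q0,_)→(q2,b,right)
state=q2 head=5 tape=b_a_bb[b]__   (q2,b)→(q2,_,right)
state=q2 head=6 tape=b_a_bb_[_]_   (q2,_)→(q4,_,right)
state=q4 head=7 tape=b_a_bb__[_]   (q4,_)→(q3,a,left)
state=q3 head=6 tape=b_a_bb_[_]a   (q3,_)→(q0,b,right)
state=q0 head=7 tape=b_a_bb_b[a]
M halts after 17 transitions.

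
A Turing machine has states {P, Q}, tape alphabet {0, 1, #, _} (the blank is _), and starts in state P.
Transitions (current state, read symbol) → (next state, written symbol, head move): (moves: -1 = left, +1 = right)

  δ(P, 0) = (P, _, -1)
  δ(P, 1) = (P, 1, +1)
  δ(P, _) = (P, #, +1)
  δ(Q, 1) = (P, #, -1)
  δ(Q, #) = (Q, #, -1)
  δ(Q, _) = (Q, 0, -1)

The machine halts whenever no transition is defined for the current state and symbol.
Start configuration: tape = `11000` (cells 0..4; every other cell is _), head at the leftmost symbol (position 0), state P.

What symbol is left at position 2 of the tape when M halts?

#

state=P head=0 tape=[1]1000   (P,1)→(P,1,+1)
state=P head=1 tape=1[1]000   (P,1)→(P,1,+1)
state=P head=2 tape=11[0]00   (P,0)→(P,_,-1)
state=P head=1 tape=1[1]_00   (P,1)→(P,1,+1)
state=P head=2 tape=11[_]00   (P,_)→(P,#,+1)
state=P head=3 tape=11#[0]0   (P,0)→(P,_,-1)
state=P head=2 tape=11[#]_0
Cell 2 holds # when M halts.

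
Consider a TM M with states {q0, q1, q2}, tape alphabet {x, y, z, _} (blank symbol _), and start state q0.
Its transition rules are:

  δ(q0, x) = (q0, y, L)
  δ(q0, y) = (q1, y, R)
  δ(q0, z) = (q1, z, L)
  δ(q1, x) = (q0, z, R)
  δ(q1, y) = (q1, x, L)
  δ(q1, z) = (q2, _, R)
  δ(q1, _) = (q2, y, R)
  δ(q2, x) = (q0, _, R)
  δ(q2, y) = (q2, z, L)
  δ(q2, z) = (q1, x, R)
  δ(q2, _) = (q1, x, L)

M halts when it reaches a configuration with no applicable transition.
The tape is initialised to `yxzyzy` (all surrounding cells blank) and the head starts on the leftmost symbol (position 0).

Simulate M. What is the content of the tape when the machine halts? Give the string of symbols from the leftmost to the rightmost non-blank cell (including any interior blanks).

y_yzyzy

q0 | _[y]xzyzy   read y → write y, move R, go to q1
q1 | _y[x]zyzy   read x → write z, move R, go to q0
q0 | _yz[z]yzy   read z → write z, move L, go to q1
q1 | _y[z]zyzy   read z → write _, move R, go to q2
q2 | _y_[z]yzy   read z → write x, move R, go to q1
q1 | _y_x[y]zy   read y → write x, move L, go to q1
q1 | _y_[x]xzy   read x → write z, move R, go to q0
q0 | _y_z[x]zy   read x → write y, move L, go to q0
q0 | _y_[z]yzy   read z → write z, move L, go to q1
q1 | _y[_]zyzy   read _ → write y, move R, go to q2
q2 | _yy[z]yzy   read z → write x, move R, go to q1
q1 | _yyx[y]zy   read y → write x, move L, go to q1
q1 | _yy[x]xzy   read x → write z, move R, go to q0
q0 | _yyz[x]zy   read x → write y, move L, go to q0
q0 | _yy[z]yzy   read z → write z, move L, go to q1
q1 | _y[y]zyzy   read y → write x, move L, go to q1
q1 | _[y]xzyzy   read y → write x, move L, go to q1
q1 | [_]xxzyzy   read _ → write y, move R, go to q2
q2 | y[x]xzyzy   read x → write _, move R, go to q0
q0 | y_[x]zyzy   read x → write y, move L, go to q0
q0 | y[_]yzyzy
The non-blank tape span at halt is y_yzyzy.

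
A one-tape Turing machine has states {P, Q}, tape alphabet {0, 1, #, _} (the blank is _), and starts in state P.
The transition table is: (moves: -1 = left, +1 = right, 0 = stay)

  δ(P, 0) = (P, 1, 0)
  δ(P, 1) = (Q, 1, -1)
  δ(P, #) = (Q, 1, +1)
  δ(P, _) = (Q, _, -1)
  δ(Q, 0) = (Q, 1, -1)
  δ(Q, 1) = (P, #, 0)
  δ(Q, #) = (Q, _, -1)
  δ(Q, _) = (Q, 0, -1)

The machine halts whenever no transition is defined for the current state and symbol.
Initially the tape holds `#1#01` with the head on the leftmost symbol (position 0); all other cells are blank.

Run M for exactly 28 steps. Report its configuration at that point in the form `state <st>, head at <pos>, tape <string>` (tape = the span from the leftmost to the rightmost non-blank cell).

state=P head=0 tape=[#]1#01_   (P,#)→(Q,1,+1)
state=Q head=1 tape=1[1]#01_   (Q,1)→(P,#,0)
state=P head=1 tape=1[#]#01_   (P,#)→(Q,1,+1)
state=Q head=2 tape=11[#]01_   (Q,#)→(Q,_,-1)
state=Q head=1 tape=1[1]_01_   (Q,1)→(P,#,0)
state=P head=1 tape=1[#]_01_   (P,#)→(Q,1,+1)
state=Q head=2 tape=11[_]01_   (Q,_)→(Q,0,-1)
state=Q head=1 tape=1[1]001_   (Q,1)→(P,#,0)
state=P head=1 tape=1[#]001_   (P,#)→(Q,1,+1)
state=Q head=2 tape=11[0]01_   (Q,0)→(Q,1,-1)
state=Q head=1 tape=1[1]101_   (Q,1)→(P,#,0)
state=P head=1 tape=1[#]101_   (P,#)→(Q,1,+1)
state=Q head=2 tape=11[1]01_   (Q,1)→(P,#,0)
state=P head=2 tape=11[#]01_   (P,#)→(Q,1,+1)
state=Q head=3 tape=111[0]1_   (Q,0)→(Q,1,-1)
state=Q head=2 tape=11[1]11_   (Q,1)→(P,#,0)
state=P head=2 tape=11[#]11_   (P,#)→(Q,1,+1)
state=Q head=3 tape=111[1]1_   (Q,1)→(P,#,0)
state=P head=3 tape=111[#]1_   (P,#)→(Q,1,+1)
state=Q head=4 tape=1111[1]_   (Q,1)→(P,#,0)
state=P head=4 tape=1111[#]_   (P,#)→(Q,1,+1)
state=Q head=5 tape=11111[_]   (Q,_)→(Q,0,-1)
state=Q head=4 tape=1111[1]0   (Q,1)→(P,#,0)
state=P head=4 tape=1111[#]0   (P,#)→(Q,1,+1)
state=Q head=5 tape=11111[0]   (Q,0)→(Q,1,-1)
state=Q head=4 tape=1111[1]1   (Q,1)→(P,#,0)
state=P head=4 tape=1111[#]1   (P,#)→(Q,1,+1)
state=Q head=5 tape=11111[1]   (Q,1)→(P,#,0)
state=P head=5 tape=11111[#]
After 28 steps: state P, head at 5, tape 11111#.

state P, head at 5, tape 11111#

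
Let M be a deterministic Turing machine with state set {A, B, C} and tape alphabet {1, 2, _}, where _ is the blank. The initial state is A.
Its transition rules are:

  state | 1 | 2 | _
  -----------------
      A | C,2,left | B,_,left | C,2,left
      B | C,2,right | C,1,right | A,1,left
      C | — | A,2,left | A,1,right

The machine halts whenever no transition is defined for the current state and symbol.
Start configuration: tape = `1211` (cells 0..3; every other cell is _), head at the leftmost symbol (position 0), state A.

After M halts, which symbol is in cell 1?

1

state=A head=0 tape=_[1]211   (A,1)→(C,2,left)
state=C head=-1 tape=[_]2211   (C,_)→(A,1,right)
state=A head=0 tape=1[2]211   (A,2)→(B,_,left)
state=B head=-1 tape=[1]_211   (B,1)→(C,2,right)
state=C head=0 tape=2[_]211   (C,_)→(A,1,right)
state=A head=1 tape=21[2]11   (A,2)→(B,_,left)
state=B head=0 tape=2[1]_11   (B,1)→(C,2,right)
state=C head=1 tape=22[_]11   (C,_)→(A,1,right)
state=A head=2 tape=221[1]1   (A,1)→(C,2,left)
state=C head=1 tape=22[1]21
Cell 1 holds 1 when M halts.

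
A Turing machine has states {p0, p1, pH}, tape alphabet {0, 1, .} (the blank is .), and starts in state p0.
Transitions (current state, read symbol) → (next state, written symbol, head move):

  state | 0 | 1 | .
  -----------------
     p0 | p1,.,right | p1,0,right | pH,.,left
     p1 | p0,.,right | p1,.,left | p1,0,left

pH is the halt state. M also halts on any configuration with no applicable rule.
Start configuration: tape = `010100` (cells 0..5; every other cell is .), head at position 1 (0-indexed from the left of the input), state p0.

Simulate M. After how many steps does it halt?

26

state=p0 head=1 tape=0[1]0100...   (p0,1)→(p1,0,right)
state=p1 head=2 tape=00[0]100...   (p1,0)→(p0,.,right)
state=p0 head=3 tape=00.[1]00...   (p0,1)→(p1,0,right)
state=p1 head=4 tape=00.0[0]0...   (p1,0)→(p0,.,right)
state=p0 head=5 tape=00.0.[0]...   (p0,0)→(p1,.,right)
state=p1 head=6 tape=00.0..[.]..   (p1,.)→(p1,0,left)
state=p1 head=5 tape=00.0.[.]0..   (p1,.)→(p1,0,left)
state=p1 head=4 tape=00.0[.]00..   (p1,.)→(p1,0,left)
state=p1 head=3 tape=00.[0]000..   (p1,0)→(p0,.,right)
state=p0 head=4 tape=00..[0]00..   (p0,0)→(p1,.,right)
state=p1 head=5 tape=00...[0]0..   (p1,0)→(p0,.,right)
state=p0 head=6 tape=00....[0]..   (p0,0)→(p1,.,right)
state=p1 head=7 tape=00.....[.].   (p1,.)→(p1,0,left)
state=p1 head=6 tape=00....[.]0.   (p1,.)→(p1,0,left)
state=p1 head=5 tape=00...[.]00.   (p1,.)→(p1,0,left)
state=p1 head=4 tape=00..[.]000.   (p1,.)→(p1,0,left)
state=p1 head=3 tape=00.[.]0000.   (p1,.)→(p1,0,left)
state=p1 head=2 tape=00[.]00000.   (p1,.)→(p1,0,left)
state=p1 head=1 tape=0[0]000000.   (p1,0)→(p0,.,right)
state=p0 head=2 tape=0.[0]00000.   (p0,0)→(p1,.,right)
state=p1 head=3 tape=0..[0]0000.   (p1,0)→(p0,.,right)
state=p0 head=4 tape=0...[0]000.   (p0,0)→(p1,.,right)
state=p1 head=5 tape=0....[0]00.   (p1,0)→(p0,.,right)
state=p0 head=6 tape=0.....[0]0.   (p0,0)→(p1,.,right)
state=p1 head=7 tape=0......[0].   (p1,0)→(p0,.,right)
state=p0 head=8 tape=0.......[.]   (p0,.)→(pH,.,left)
state=pH head=7 tape=0......[.].
M halts after 26 transitions.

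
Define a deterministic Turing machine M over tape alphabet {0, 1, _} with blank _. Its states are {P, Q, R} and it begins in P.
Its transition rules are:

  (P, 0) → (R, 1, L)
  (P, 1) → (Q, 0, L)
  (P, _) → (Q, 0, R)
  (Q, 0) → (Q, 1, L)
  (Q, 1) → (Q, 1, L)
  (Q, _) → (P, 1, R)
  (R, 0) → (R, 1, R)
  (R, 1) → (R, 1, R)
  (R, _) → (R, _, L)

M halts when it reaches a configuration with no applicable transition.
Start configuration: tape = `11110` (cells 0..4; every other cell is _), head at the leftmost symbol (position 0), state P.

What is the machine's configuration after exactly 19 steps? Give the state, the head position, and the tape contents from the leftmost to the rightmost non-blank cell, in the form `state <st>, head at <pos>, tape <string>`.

state R, head at 5, tape 111111

P | _[1]1110_   read 1 → write 0, move L, go to Q
Q | [_]01110_   read _ → write 1, move R, go to P
P | 1[0]1110_   read 0 → write 1, move L, go to R
R | [1]11110_   read 1 → write 1, move R, go to R
R | 1[1]1110_   read 1 → write 1, move R, go to R
R | 11[1]110_   read 1 → write 1, move R, go to R
R | 111[1]10_   read 1 → write 1, move R, go to R
R | 1111[1]0_   read 1 → write 1, move R, go to R
R | 11111[0]_   read 0 → write 1, move R, go to R
R | 111111[_]   read _ → write _, move L, go to R
R | 11111[1]_   read 1 → write 1, move R, go to R
R | 111111[_]   read _ → write _, move L, go to R
R | 11111[1]_   read 1 → write 1, move R, go to R
R | 111111[_]   read _ → write _, move L, go to R
R | 11111[1]_   read 1 → write 1, move R, go to R
R | 111111[_]   read _ → write _, move L, go to R
R | 11111[1]_   read 1 → write 1, move R, go to R
R | 111111[_]   read _ → write _, move L, go to R
R | 11111[1]_   read 1 → write 1, move R, go to R
R | 111111[_]
After 19 steps: state R, head at 5, tape 111111.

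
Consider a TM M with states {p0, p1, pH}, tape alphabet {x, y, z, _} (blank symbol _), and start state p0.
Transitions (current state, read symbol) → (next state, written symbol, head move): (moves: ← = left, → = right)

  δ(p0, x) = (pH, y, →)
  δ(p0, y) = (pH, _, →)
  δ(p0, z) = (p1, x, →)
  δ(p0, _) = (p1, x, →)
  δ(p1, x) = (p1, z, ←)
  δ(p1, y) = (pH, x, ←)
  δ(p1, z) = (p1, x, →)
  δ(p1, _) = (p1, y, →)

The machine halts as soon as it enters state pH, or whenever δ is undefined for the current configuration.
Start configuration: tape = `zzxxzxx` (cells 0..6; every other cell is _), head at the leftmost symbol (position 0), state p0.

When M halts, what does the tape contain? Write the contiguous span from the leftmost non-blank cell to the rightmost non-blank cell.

state=p0 head=0 tape=__[z]zxxzxx   (p0,z)→(p1,x,→)
state=p1 head=1 tape=__x[z]xxzxx   (p1,z)→(p1,x,→)
state=p1 head=2 tape=__xx[x]xzxx   (p1,x)→(p1,z,←)
state=p1 head=1 tape=__x[x]zxzxx   (p1,x)→(p1,z,←)
state=p1 head=0 tape=__[x]zzxzxx   (p1,x)→(p1,z,←)
state=p1 head=-1 tape=_[_]zzzxzxx   (p1,_)→(p1,y,→)
state=p1 head=0 tape=_y[z]zzxzxx   (p1,z)→(p1,x,→)
state=p1 head=1 tape=_yx[z]zxzxx   (p1,z)→(p1,x,→)
state=p1 head=2 tape=_yxx[z]xzxx   (p1,z)→(p1,x,→)
state=p1 head=3 tape=_yxxx[x]zxx   (p1,x)→(p1,z,←)
state=p1 head=2 tape=_yxx[x]zzxx   (p1,x)→(p1,z,←)
state=p1 head=1 tape=_yx[x]zzzxx   (p1,x)→(p1,z,←)
state=p1 head=0 tape=_y[x]zzzzxx   (p1,x)→(p1,z,←)
state=p1 head=-1 tape=_[y]zzzzzxx   (p1,y)→(pH,x,←)
state=pH head=-2 tape=[_]xzzzzzxx
The non-blank tape span at halt is xzzzzzxx.

xzzzzzxx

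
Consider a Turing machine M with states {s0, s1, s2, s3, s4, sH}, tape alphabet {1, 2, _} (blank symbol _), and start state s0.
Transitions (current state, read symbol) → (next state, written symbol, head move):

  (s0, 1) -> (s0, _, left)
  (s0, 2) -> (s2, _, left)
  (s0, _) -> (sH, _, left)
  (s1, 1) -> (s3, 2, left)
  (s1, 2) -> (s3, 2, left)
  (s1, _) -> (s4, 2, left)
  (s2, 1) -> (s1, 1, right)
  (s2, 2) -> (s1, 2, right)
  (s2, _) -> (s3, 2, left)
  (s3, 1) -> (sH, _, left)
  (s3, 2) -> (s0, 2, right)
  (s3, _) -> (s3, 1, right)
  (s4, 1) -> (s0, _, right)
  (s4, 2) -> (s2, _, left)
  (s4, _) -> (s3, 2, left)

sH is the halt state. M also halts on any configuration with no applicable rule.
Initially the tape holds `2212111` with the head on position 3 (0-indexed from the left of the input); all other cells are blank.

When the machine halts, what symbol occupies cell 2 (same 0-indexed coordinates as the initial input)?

2

state=s0 head=3 tape=__221[2]111   (s0,2)→(s2,_,left)
state=s2 head=2 tape=__22[1]_111   (s2,1)→(s1,1,right)
state=s1 head=3 tape=__221[_]111   (s1,_)→(s4,2,left)
state=s4 head=2 tape=__22[1]2111   (s4,1)→(s0,_,right)
state=s0 head=3 tape=__22_[2]111   (s0,2)→(s2,_,left)
state=s2 head=2 tape=__22[_]_111   (s2,_)→(s3,2,left)
state=s3 head=1 tape=__2[2]2_111   (s3,2)→(s0,2,right)
state=s0 head=2 tape=__22[2]_111   (s0,2)→(s2,_,left)
state=s2 head=1 tape=__2[2]__111   (s2,2)→(s1,2,right)
state=s1 head=2 tape=__22[_]_111   (s1,_)→(s4,2,left)
state=s4 head=1 tape=__2[2]2_111   (s4,2)→(s2,_,left)
state=s2 head=0 tape=__[2]_2_111   (s2,2)→(s1,2,right)
state=s1 head=1 tape=__2[_]2_111   (s1,_)→(s4,2,left)
state=s4 head=0 tape=__[2]22_111   (s4,2)→(s2,_,left)
state=s2 head=-1 tape=_[_]_22_111   (s2,_)→(s3,2,left)
state=s3 head=-2 tape=[_]2_22_111   (s3,_)→(s3,1,right)
state=s3 head=-1 tape=1[2]_22_111   (s3,2)→(s0,2,right)
state=s0 head=0 tape=12[_]22_111   (s0,_)→(sH,_,left)
state=sH head=-1 tape=1[2]_22_111
Cell 2 holds 2 when M halts.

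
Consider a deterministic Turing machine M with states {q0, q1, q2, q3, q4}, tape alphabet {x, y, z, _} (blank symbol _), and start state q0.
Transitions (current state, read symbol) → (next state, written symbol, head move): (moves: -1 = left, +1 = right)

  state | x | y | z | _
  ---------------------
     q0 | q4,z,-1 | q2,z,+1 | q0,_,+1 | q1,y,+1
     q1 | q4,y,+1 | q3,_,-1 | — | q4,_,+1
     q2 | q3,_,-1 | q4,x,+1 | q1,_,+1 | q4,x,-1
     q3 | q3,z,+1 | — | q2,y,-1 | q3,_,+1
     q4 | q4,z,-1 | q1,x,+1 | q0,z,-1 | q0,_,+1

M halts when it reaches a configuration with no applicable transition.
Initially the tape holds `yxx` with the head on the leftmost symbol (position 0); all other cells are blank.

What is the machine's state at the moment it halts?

q1

state=q0 head=0 tape=__[y]xx   (q0,y)→(q2,z,+1)
state=q2 head=1 tape=__z[x]x   (q2,x)→(q3,_,-1)
state=q3 head=0 tape=__[z]_x   (q3,z)→(q2,y,-1)
state=q2 head=-1 tape=_[_]y_x   (q2,_)→(q4,x,-1)
state=q4 head=-2 tape=[_]xy_x   (q4,_)→(q0,_,+1)
state=q0 head=-1 tape=_[x]y_x   (q0,x)→(q4,z,-1)
state=q4 head=-2 tape=[_]zy_x   (q4,_)→(q0,_,+1)
state=q0 head=-1 tape=_[z]y_x   (q0,z)→(q0,_,+1)
state=q0 head=0 tape=__[y]_x   (q0,y)→(q2,z,+1)
state=q2 head=1 tape=__z[_]x   (q2,_)→(q4,x,-1)
state=q4 head=0 tape=__[z]xx   (q4,z)→(q0,z,-1)
state=q0 head=-1 tape=_[_]zxx   (q0,_)→(q1,y,+1)
state=q1 head=0 tape=_y[z]xx
No transition is defined for (q1, z); M halts in state q1.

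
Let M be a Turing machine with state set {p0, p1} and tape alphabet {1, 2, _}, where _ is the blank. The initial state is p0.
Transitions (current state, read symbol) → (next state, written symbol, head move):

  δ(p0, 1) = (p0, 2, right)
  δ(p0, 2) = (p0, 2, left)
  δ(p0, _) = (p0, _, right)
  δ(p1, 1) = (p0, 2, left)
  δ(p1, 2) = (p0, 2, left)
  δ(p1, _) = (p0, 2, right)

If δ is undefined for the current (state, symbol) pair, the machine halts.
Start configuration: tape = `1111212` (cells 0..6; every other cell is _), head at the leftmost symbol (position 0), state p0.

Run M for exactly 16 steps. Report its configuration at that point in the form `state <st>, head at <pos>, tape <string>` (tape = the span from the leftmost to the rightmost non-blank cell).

p0 | _[1]111212   read 1 → write 2, move right, go to p0
p0 | _2[1]11212   read 1 → write 2, move right, go to p0
p0 | _22[1]1212   read 1 → write 2, move right, go to p0
p0 | _222[1]212   read 1 → write 2, move right, go to p0
p0 | _2222[2]12   read 2 → write 2, move left, go to p0
p0 | _222[2]212   read 2 → write 2, move left, go to p0
p0 | _22[2]2212   read 2 → write 2, move left, go to p0
p0 | _2[2]22212   read 2 → write 2, move left, go to p0
p0 | _[2]222212   read 2 → write 2, move left, go to p0
p0 | [_]2222212   read _ → write _, move right, go to p0
p0 | _[2]222212   read 2 → write 2, move left, go to p0
p0 | [_]2222212   read _ → write _, move right, go to p0
p0 | _[2]222212   read 2 → write 2, move left, go to p0
p0 | [_]2222212   read _ → write _, move right, go to p0
p0 | _[2]222212   read 2 → write 2, move left, go to p0
p0 | [_]2222212   read _ → write _, move right, go to p0
p0 | _[2]222212
After 16 steps: state p0, head at 0, tape 2222212.

state p0, head at 0, tape 2222212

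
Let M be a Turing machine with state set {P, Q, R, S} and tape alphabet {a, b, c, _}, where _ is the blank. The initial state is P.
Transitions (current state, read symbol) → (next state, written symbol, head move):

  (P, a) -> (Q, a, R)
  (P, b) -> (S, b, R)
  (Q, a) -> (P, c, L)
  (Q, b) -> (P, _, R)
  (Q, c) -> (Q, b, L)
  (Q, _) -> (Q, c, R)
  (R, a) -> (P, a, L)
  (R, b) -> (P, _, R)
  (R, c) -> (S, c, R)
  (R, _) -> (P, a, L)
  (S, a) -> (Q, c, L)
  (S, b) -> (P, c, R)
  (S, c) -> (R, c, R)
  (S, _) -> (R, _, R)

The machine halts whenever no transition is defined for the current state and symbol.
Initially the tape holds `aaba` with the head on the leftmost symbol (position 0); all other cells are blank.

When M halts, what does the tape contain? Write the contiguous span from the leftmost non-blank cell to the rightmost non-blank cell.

state=P head=0 tape=_[a]aba   (P,a)→(Q,a,R)
state=Q head=1 tape=_a[a]ba   (Q,a)→(P,c,L)
state=P head=0 tape=_[a]cba   (P,a)→(Q,a,R)
state=Q head=1 tape=_a[c]ba   (Q,c)→(Q,b,L)
state=Q head=0 tape=_[a]bba   (Q,a)→(P,c,L)
state=P head=-1 tape=[_]cbba
The non-blank tape span at halt is cbba.

cbba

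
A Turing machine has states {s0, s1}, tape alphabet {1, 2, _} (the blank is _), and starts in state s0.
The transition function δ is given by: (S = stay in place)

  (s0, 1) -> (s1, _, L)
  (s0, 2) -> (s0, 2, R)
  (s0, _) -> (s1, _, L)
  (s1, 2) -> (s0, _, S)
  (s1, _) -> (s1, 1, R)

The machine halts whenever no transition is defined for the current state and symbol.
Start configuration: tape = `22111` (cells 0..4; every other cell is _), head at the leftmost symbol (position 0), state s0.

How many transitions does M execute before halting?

state=s0 head=0 tape=_[2]2111   (s0,2)→(s0,2,R)
state=s0 head=1 tape=_2[2]111   (s0,2)→(s0,2,R)
state=s0 head=2 tape=_22[1]11   (s0,1)→(s1,_,L)
state=s1 head=1 tape=_2[2]_11   (s1,2)→(s0,_,S)
state=s0 head=1 tape=_2[_]_11   (s0,_)→(s1,_,L)
state=s1 head=0 tape=_[2]__11   (s1,2)→(s0,_,S)
state=s0 head=0 tape=_[_]__11   (s0,_)→(s1,_,L)
state=s1 head=-1 tape=[_]___11   (s1,_)→(s1,1,R)
state=s1 head=0 tape=1[_]__11   (s1,_)→(s1,1,R)
state=s1 head=1 tape=11[_]_11   (s1,_)→(s1,1,R)
state=s1 head=2 tape=111[_]11   (s1,_)→(s1,1,R)
state=s1 head=3 tape=1111[1]1
M halts after 11 transitions.

11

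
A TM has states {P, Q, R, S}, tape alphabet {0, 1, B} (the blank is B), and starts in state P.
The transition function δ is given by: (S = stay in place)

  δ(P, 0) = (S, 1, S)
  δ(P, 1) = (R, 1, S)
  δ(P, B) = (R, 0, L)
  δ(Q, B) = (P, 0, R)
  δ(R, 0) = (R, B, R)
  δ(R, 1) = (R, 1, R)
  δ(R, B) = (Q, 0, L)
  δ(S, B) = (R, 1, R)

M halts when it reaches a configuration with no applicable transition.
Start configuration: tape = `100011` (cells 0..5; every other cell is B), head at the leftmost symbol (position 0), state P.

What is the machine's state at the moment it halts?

Q

state=P head=0 tape=[1]00011B   (P,1)→(R,1,S)
state=R head=0 tape=[1]00011B   (R,1)→(R,1,R)
state=R head=1 tape=1[0]0011B   (R,0)→(R,B,R)
state=R head=2 tape=1B[0]011B   (R,0)→(R,B,R)
state=R head=3 tape=1BB[0]11B   (R,0)→(R,B,R)
state=R head=4 tape=1BBB[1]1B   (R,1)→(R,1,R)
state=R head=5 tape=1BBB1[1]B   (R,1)→(R,1,R)
state=R head=6 tape=1BBB11[B]   (R,B)→(Q,0,L)
state=Q head=5 tape=1BBB1[1]0
No transition is defined for (Q, 1); M halts in state Q.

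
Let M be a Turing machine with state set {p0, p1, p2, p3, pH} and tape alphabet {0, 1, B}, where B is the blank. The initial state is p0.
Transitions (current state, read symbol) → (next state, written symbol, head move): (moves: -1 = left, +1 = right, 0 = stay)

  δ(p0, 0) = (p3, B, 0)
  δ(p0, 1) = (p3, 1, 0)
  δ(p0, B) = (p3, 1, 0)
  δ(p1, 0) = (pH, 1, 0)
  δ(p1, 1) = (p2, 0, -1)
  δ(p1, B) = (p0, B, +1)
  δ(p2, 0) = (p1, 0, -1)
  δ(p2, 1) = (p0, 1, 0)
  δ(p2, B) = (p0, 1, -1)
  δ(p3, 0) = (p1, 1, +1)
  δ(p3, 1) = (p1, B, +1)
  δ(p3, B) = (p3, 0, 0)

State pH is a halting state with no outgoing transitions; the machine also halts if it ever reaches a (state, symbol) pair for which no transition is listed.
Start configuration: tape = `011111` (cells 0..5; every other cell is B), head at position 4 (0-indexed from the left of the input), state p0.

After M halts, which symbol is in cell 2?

p0 | 0111[1]1   read 1 → write 1, move 0, go to p3
p3 | 0111[1]1   read 1 → write B, move +1, go to p1
p1 | 0111B[1]   read 1 → write 0, move -1, go to p2
p2 | 0111[B]0   read B → write 1, move -1, go to p0
p0 | 011[1]10   read 1 → write 1, move 0, go to p3
p3 | 011[1]10   read 1 → write B, move +1, go to p1
p1 | 011B[1]0   read 1 → write 0, move -1, go to p2
p2 | 011[B]00   read B → write 1, move -1, go to p0
p0 | 01[1]100   read 1 → write 1, move 0, go to p3
p3 | 01[1]100   read 1 → write B, move +1, go to p1
p1 | 01B[1]00   read 1 → write 0, move -1, go to p2
p2 | 01[B]000   read B → write 1, move -1, go to p0
p0 | 0[1]1000   read 1 → write 1, move 0, go to p3
p3 | 0[1]1000   read 1 → write B, move +1, go to p1
p1 | 0B[1]000   read 1 → write 0, move -1, go to p2
p2 | 0[B]0000   read B → write 1, move -1, go to p0
p0 | [0]10000   read 0 → write B, move 0, go to p3
p3 | [B]10000   read B → write 0, move 0, go to p3
p3 | [0]10000   read 0 → write 1, move +1, go to p1
p1 | 1[1]0000   read 1 → write 0, move -1, go to p2
p2 | [1]00000   read 1 → write 1, move 0, go to p0
p0 | [1]00000   read 1 → write 1, move 0, go to p3
p3 | [1]00000   read 1 → write B, move +1, go to p1
p1 | B[0]0000   read 0 → write 1, move 0, go to pH
pH | B[1]0000
Cell 2 holds 0 when M halts.

0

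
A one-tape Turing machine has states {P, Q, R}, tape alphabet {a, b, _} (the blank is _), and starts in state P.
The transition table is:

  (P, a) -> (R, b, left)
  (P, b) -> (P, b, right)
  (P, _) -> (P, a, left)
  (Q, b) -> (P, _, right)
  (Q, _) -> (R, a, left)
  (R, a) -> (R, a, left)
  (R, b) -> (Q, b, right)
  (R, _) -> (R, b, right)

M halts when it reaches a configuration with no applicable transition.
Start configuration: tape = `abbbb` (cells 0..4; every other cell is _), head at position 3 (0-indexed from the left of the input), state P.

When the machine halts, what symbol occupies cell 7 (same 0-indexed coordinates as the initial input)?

a

state=P head=3 tape=abb[b]b___   (P,b)→(P,b,right)
state=P head=4 tape=abbb[b]___   (P,b)→(P,b,right)
state=P head=5 tape=abbbb[_]__   (P,_)→(P,a,left)
state=P head=4 tape=abbb[b]a__   (P,b)→(P,b,right)
state=P head=5 tape=abbbb[a]__   (P,a)→(R,b,left)
state=R head=4 tape=abbb[b]b__   (R,b)→(Q,b,right)
state=Q head=5 tape=abbbb[b]__   (Q,b)→(P,_,right)
state=P head=6 tape=abbbb_[_]_   (P,_)→(P,a,left)
state=P head=5 tape=abbbb[_]a_   (P,_)→(P,a,left)
state=P head=4 tape=abbb[b]aa_   (P,b)→(P,b,right)
state=P head=5 tape=abbbb[a]a_   (P,a)→(R,b,left)
state=R head=4 tape=abbb[b]ba_   (R,b)→(Q,b,right)
state=Q head=5 tape=abbbb[b]a_   (Q,b)→(P,_,right)
state=P head=6 tape=abbbb_[a]_   (P,a)→(R,b,left)
state=R head=5 tape=abbbb[_]b_   (R,_)→(R,b,right)
state=R head=6 tape=abbbbb[b]_   (R,b)→(Q,b,right)
state=Q head=7 tape=abbbbbb[_]   (Q,_)→(R,a,left)
state=R head=6 tape=abbbbb[b]a   (R,b)→(Q,b,right)
state=Q head=7 tape=abbbbbb[a]
Cell 7 holds a when M halts.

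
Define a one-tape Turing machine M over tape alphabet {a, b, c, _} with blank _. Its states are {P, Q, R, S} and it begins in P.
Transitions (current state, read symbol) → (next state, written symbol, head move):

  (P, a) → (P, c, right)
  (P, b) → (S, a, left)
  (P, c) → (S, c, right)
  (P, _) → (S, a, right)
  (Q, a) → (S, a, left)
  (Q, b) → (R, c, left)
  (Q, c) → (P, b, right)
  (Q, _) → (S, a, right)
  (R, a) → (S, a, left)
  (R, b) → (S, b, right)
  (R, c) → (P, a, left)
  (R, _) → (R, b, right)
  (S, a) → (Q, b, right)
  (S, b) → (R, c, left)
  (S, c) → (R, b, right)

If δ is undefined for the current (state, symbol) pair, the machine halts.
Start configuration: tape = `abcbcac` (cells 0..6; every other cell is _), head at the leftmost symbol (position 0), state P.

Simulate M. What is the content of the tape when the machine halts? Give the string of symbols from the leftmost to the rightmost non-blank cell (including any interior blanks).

aaacbcac

P | __[a]bcbcac   read a → write c, move right, go to P
P | __c[b]cbcac   read b → write a, move left, go to S
S | __[c]acbcac   read c → write b, move right, go to R
R | __b[a]cbcac   read a → write a, move left, go to S
S | __[b]acbcac   read b → write c, move left, go to R
R | _[_]cacbcac   read _ → write b, move right, go to R
R | _b[c]acbcac   read c → write a, move left, go to P
P | _[b]aacbcac   read b → write a, move left, go to S
S | [_]aaacbcac
The non-blank tape span at halt is aaacbcac.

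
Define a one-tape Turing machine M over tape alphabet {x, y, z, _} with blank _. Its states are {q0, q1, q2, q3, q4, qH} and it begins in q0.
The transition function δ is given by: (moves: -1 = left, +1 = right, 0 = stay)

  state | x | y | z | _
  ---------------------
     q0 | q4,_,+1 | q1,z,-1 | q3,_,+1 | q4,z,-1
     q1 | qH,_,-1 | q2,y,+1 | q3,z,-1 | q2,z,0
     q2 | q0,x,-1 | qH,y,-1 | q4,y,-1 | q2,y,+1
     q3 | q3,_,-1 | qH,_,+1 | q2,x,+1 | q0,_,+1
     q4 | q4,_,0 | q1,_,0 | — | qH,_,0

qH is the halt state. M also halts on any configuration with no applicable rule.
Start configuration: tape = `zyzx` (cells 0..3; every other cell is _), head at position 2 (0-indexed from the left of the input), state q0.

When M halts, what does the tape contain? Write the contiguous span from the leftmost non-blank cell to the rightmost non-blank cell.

state=q0 head=2 tape=zy[z]x   (q0,z)→(q3,_,+1)
state=q3 head=3 tape=zy_[x]   (q3,x)→(q3,_,-1)
state=q3 head=2 tape=zy[_]_   (q3,_)→(q0,_,+1)
state=q0 head=3 tape=zy_[_]   (q0,_)→(q4,z,-1)
state=q4 head=2 tape=zy[_]z   (q4,_)→(qH,_,0)
state=qH head=2 tape=zy[_]z
The non-blank tape span at halt is zy_z.

zy_z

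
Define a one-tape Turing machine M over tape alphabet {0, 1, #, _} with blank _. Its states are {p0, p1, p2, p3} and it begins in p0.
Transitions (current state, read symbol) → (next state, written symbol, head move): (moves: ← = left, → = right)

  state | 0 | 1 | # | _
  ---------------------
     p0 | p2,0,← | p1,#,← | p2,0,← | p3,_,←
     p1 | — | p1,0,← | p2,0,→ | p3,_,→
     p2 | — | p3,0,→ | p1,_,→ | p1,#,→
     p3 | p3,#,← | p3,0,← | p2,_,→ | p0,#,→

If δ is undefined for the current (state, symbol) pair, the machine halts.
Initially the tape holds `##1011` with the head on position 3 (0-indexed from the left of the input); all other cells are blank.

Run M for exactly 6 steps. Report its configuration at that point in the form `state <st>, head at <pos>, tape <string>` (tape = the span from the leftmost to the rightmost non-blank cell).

state=p0 head=3 tape=##1[0]11   (p0,0)→(p2,0,←)
state=p2 head=2 tape=##[1]011   (p2,1)→(p3,0,→)
state=p3 head=3 tape=##0[0]11   (p3,0)→(p3,#,←)
state=p3 head=2 tape=##[0]#11   (p3,0)→(p3,#,←)
state=p3 head=1 tape=#[#]##11   (p3,#)→(p2,_,→)
state=p2 head=2 tape=#_[#]#11   (p2,#)→(p1,_,→)
state=p1 head=3 tape=#__[#]11
After 6 steps: state p1, head at 3, tape #__#11.

state p1, head at 3, tape #__#11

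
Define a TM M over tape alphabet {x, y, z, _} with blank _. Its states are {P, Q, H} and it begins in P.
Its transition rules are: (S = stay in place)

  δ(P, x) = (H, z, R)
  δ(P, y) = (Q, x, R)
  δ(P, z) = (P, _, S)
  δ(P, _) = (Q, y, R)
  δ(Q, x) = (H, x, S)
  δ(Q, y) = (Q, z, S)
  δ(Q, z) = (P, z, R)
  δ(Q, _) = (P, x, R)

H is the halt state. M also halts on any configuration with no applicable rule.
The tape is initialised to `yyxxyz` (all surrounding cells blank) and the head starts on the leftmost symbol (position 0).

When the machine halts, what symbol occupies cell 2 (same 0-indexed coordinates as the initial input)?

z

P | [y]yxxyz   read y → write x, move R, go to Q
Q | x[y]xxyz   read y → write z, move S, go to Q
Q | x[z]xxyz   read z → write z, move R, go to P
P | xz[x]xyz   read x → write z, move R, go to H
H | xzz[x]yz
Cell 2 holds z when M halts.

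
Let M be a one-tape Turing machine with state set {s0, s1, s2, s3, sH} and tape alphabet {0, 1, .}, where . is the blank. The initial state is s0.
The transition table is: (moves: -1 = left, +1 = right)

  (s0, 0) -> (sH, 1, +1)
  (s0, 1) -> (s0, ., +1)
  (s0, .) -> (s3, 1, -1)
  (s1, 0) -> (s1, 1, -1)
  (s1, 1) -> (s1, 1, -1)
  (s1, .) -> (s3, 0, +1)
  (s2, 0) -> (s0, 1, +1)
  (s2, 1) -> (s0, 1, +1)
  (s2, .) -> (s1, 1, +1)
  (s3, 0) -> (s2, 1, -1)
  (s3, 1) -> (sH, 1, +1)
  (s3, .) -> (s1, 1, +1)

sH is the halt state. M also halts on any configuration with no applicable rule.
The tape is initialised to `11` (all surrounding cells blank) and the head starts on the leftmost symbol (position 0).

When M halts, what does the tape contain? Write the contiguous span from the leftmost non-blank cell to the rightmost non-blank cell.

s0 | [1]1.   read 1 → write ., move +1, go to s0
s0 | .[1].   read 1 → write ., move +1, go to s0
s0 | ..[.]   read . → write 1, move -1, go to s3
s3 | .[.]1   read . → write 1, move +1, go to s1
s1 | .1[1]   read 1 → write 1, move -1, go to s1
s1 | .[1]1   read 1 → write 1, move -1, go to s1
s1 | [.]11   read . → write 0, move +1, go to s3
s3 | 0[1]1   read 1 → write 1, move +1, go to sH
sH | 01[1]
The non-blank tape span at halt is 011.

011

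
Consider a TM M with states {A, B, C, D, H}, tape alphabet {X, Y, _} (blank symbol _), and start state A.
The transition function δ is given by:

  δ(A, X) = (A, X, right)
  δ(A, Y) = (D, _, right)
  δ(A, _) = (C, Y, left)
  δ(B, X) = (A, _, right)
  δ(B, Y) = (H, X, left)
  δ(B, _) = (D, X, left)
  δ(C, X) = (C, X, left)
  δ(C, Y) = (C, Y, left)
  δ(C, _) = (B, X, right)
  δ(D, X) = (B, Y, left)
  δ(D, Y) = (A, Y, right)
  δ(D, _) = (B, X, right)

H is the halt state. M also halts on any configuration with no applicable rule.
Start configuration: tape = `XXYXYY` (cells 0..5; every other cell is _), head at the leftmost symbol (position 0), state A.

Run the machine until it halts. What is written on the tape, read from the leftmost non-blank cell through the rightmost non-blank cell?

state=A head=0 tape=[X]XYXYY_   (A,X)→(A,X,right)
state=A head=1 tape=X[X]YXYY_   (A,X)→(A,X,right)
state=A head=2 tape=XX[Y]XYY_   (A,Y)→(D,_,right)
state=D head=3 tape=XX_[X]YY_   (D,X)→(B,Y,left)
state=B head=2 tape=XX[_]YYY_   (B,_)→(D,X,left)
state=D head=1 tape=X[X]XYYY_   (D,X)→(B,Y,left)
state=B head=0 tape=[X]YXYYY_   (B,X)→(A,_,right)
state=A head=1 tape=_[Y]XYYY_   (A,Y)→(D,_,right)
state=D head=2 tape=__[X]YYY_   (D,X)→(B,Y,left)
state=B head=1 tape=_[_]YYYY_   (B,_)→(D,X,left)
state=D head=0 tape=[_]XYYYY_   (D,_)→(B,X,right)
state=B head=1 tape=X[X]YYYY_   (B,X)→(A,_,right)
state=A head=2 tape=X_[Y]YYY_   (A,Y)→(D,_,right)
state=D head=3 tape=X__[Y]YY_   (D,Y)→(A,Y,right)
state=A head=4 tape=X__Y[Y]Y_   (A,Y)→(D,_,right)
state=D head=5 tape=X__Y_[Y]_   (D,Y)→(A,Y,right)
state=A head=6 tape=X__Y_Y[_]   (A,_)→(C,Y,left)
state=C head=5 tape=X__Y_[Y]Y   (C,Y)→(C,Y,left)
state=C head=4 tape=X__Y[_]YY   (C,_)→(B,X,right)
state=B head=5 tape=X__YX[Y]Y   (B,Y)→(H,X,left)
state=H head=4 tape=X__Y[X]XY
The non-blank tape span at halt is X__YXXY.

X__YXXY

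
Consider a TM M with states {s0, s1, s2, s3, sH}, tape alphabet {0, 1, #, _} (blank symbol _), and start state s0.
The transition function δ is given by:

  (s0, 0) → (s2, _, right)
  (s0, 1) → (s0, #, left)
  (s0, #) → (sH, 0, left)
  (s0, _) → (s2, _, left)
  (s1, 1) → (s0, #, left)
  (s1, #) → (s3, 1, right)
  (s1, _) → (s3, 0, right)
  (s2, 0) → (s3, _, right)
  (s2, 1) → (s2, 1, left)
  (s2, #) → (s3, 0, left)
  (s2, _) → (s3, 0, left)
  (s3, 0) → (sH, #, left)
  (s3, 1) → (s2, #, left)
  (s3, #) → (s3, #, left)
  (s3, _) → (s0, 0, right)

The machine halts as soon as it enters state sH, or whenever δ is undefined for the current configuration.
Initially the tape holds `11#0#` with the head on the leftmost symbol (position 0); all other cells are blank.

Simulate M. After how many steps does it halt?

state=s0 head=0 tape=___[1]1#0#   (s0,1)→(s0,#,left)
state=s0 head=-1 tape=__[_]#1#0#   (s0,_)→(s2,_,left)
state=s2 head=-2 tape=_[_]_#1#0#   (s2,_)→(s3,0,left)
state=s3 head=-3 tape=[_]0_#1#0#   (s3,_)→(s0,0,right)
state=s0 head=-2 tape=0[0]_#1#0#   (s0,0)→(s2,_,right)
state=s2 head=-1 tape=0_[_]#1#0#   (s2,_)→(s3,0,left)
state=s3 head=-2 tape=0[_]0#1#0#   (s3,_)→(s0,0,right)
state=s0 head=-1 tape=00[0]#1#0#   (s0,0)→(s2,_,right)
state=s2 head=0 tape=00_[#]1#0#   (s2,#)→(s3,0,left)
state=s3 head=-1 tape=00[_]01#0#   (s3,_)→(s0,0,right)
state=s0 head=0 tape=000[0]1#0#   (s0,0)→(s2,_,right)
state=s2 head=1 tape=000_[1]#0#   (s2,1)→(s2,1,left)
state=s2 head=0 tape=000[_]1#0#   (s2,_)→(s3,0,left)
state=s3 head=-1 tape=00[0]01#0#   (s3,0)→(sH,#,left)
state=sH head=-2 tape=0[0]#01#0#
M halts after 14 transitions.

14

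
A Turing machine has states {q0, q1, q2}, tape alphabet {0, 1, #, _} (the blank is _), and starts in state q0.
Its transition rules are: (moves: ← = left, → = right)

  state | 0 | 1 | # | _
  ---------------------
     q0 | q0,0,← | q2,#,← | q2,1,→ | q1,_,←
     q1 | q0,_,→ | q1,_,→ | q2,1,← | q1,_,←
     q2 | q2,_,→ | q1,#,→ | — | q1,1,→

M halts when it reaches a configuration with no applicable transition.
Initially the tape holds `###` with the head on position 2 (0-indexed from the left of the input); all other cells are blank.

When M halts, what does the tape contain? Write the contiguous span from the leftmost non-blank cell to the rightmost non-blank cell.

#1

q0 | ##[#]__   read # → write 1, move →, go to q2
q2 | ##1[_]_   read _ → write 1, move →, go to q1
q1 | ##11[_]   read _ → write _, move ←, go to q1
q1 | ##1[1]_   read 1 → write _, move →, go to q1
q1 | ##1_[_]   read _ → write _, move ←, go to q1
q1 | ##1[_]_   read _ → write _, move ←, go to q1
q1 | ##[1]__   read 1 → write _, move →, go to q1
q1 | ##_[_]_   read _ → write _, move ←, go to q1
q1 | ##[_]__   read _ → write _, move ←, go to q1
q1 | #[#]___   read # → write 1, move ←, go to q2
q2 | [#]1___
The non-blank tape span at halt is #1.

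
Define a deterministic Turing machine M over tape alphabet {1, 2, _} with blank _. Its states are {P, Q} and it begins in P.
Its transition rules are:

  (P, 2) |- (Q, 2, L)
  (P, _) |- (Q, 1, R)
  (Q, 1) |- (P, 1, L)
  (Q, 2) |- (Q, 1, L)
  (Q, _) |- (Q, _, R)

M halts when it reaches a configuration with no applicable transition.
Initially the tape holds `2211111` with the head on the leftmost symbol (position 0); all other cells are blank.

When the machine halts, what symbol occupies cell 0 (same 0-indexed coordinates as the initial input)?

P | _[2]211111   read 2 → write 2, move L, go to Q
Q | [_]2211111   read _ → write _, move R, go to Q
Q | _[2]211111   read 2 → write 1, move L, go to Q
Q | [_]1211111   read _ → write _, move R, go to Q
Q | _[1]211111   read 1 → write 1, move L, go to P
P | [_]1211111   read _ → write 1, move R, go to Q
Q | 1[1]211111   read 1 → write 1, move L, go to P
P | [1]1211111
Cell 0 holds 1 when M halts.

1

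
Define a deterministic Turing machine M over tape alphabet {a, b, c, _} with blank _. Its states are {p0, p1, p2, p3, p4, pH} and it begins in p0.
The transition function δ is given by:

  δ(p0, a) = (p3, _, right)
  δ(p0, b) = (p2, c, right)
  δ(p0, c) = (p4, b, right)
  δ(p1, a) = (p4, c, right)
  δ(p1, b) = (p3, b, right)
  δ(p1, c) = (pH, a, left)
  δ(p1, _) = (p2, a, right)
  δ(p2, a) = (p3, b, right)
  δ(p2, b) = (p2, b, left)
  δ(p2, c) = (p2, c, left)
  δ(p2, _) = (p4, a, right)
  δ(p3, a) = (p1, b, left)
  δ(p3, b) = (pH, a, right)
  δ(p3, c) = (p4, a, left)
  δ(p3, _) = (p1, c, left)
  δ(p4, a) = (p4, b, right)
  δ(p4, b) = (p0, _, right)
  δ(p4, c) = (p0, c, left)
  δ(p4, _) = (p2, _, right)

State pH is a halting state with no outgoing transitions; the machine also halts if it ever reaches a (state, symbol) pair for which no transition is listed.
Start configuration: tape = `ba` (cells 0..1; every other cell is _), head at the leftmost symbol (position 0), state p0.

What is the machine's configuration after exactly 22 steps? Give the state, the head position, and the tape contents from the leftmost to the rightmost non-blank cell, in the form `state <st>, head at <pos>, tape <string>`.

state p1, head at 4, tape c____c

state=p0 head=0 tape=[b]a____   (p0,b)→(p2,c,right)
state=p2 head=1 tape=c[a]____   (p2,a)→(p3,b,right)
state=p3 head=2 tape=cb[_]___   (p3,_)→(p1,c,left)
state=p1 head=1 tape=c[b]c___   (p1,b)→(p3,b,right)
state=p3 head=2 tape=cb[c]___   (p3,c)→(p4,a,left)
state=p4 head=1 tape=c[b]a___   (p4,b)→(p0,_,right)
state=p0 head=2 tape=c_[a]___   (p0,a)→(p3,_,right)
state=p3 head=3 tape=c__[_]__   (p3,_)→(p1,c,left)
state=p1 head=2 tape=c_[_]c__   (p1,_)→(p2,a,right)
state=p2 head=3 tape=c_a[c]__   (p2,c)→(p2,c,left)
state=p2 head=2 tape=c_[a]c__   (p2,a)→(p3,b,right)
state=p3 head=3 tape=c_b[c]__   (p3,c)→(p4,a,left)
state=p4 head=2 tape=c_[b]a__   (p4,b)→(p0,_,right)
state=p0 head=3 tape=c__[a]__   (p0,a)→(p3,_,right)
state=p3 head=4 tape=c___[_]_   (p3,_)→(p1,c,left)
state=p1 head=3 tape=c__[_]c_   (p1,_)→(p2,a,right)
state=p2 head=4 tape=c__a[c]_   (p2,c)→(p2,c,left)
state=p2 head=3 tape=c__[a]c_   (p2,a)→(p3,b,right)
state=p3 head=4 tape=c__b[c]_   (p3,c)→(p4,a,left)
state=p4 head=3 tape=c__[b]a_   (p4,b)→(p0,_,right)
state=p0 head=4 tape=c___[a]_   (p0,a)→(p3,_,right)
state=p3 head=5 tape=c____[_]   (p3,_)→(p1,c,left)
state=p1 head=4 tape=c___[_]c
After 22 steps: state p1, head at 4, tape c____c.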